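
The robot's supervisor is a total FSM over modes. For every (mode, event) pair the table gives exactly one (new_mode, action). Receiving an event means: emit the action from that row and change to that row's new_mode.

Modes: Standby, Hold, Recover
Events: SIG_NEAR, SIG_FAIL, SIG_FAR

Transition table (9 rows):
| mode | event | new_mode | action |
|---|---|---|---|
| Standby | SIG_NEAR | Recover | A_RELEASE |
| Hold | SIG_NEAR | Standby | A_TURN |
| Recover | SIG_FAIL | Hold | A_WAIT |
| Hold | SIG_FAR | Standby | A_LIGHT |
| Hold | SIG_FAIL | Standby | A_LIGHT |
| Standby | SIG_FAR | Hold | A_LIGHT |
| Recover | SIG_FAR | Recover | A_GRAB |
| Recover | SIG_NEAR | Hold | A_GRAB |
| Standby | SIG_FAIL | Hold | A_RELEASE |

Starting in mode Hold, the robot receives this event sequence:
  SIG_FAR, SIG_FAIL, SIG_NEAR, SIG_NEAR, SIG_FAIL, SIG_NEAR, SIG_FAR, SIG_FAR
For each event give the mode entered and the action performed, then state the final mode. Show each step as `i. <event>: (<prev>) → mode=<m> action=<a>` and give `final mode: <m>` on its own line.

1. SIG_FAR: (Hold) → mode=Standby action=A_LIGHT
2. SIG_FAIL: (Standby) → mode=Hold action=A_RELEASE
3. SIG_NEAR: (Hold) → mode=Standby action=A_TURN
4. SIG_NEAR: (Standby) → mode=Recover action=A_RELEASE
5. SIG_FAIL: (Recover) → mode=Hold action=A_WAIT
6. SIG_NEAR: (Hold) → mode=Standby action=A_TURN
7. SIG_FAR: (Standby) → mode=Hold action=A_LIGHT
8. SIG_FAR: (Hold) → mode=Standby action=A_LIGHT

final mode: Standby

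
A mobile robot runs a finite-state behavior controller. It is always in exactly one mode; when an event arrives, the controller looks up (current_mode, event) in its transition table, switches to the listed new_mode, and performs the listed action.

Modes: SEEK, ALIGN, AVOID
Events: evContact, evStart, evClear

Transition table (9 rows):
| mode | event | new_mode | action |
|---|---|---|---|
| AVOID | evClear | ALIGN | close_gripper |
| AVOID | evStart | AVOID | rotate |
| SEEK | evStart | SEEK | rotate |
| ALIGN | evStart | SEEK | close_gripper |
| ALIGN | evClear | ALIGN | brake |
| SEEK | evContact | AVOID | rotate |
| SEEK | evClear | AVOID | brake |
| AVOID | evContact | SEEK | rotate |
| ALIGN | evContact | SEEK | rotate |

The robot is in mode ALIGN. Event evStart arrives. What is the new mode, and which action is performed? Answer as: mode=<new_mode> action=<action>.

mode=SEEK action=close_gripper

current mode = ALIGN; filter table to that mode:
  (ALIGN, evStart) → (SEEK, close_gripper)  ← event matches
  (ALIGN, evClear) → (ALIGN, brake)
  (ALIGN, evContact) → (SEEK, rotate)
event = evStart selects (SEEK, close_gripper)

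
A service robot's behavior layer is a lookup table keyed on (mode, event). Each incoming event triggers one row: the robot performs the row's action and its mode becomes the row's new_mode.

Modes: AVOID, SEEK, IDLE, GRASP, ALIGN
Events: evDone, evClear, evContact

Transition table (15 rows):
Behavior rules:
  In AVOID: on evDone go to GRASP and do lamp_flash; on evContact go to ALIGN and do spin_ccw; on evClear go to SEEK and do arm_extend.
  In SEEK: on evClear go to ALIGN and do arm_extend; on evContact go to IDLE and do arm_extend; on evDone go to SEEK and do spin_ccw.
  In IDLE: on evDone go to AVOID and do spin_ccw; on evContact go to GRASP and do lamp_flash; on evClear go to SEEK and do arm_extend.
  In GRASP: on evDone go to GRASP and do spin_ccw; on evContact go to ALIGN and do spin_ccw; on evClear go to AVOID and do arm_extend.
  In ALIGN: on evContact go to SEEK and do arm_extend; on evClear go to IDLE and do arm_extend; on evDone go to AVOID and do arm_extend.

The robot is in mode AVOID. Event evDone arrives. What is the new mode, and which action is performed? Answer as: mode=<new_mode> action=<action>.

mode=GRASP action=lamp_flash

current mode = AVOID; filter table to that mode:
  (AVOID, evDone) → (GRASP, lamp_flash)  ← event matches
  (AVOID, evContact) → (ALIGN, spin_ccw)
  (AVOID, evClear) → (SEEK, arm_extend)
event = evDone selects (GRASP, lamp_flash)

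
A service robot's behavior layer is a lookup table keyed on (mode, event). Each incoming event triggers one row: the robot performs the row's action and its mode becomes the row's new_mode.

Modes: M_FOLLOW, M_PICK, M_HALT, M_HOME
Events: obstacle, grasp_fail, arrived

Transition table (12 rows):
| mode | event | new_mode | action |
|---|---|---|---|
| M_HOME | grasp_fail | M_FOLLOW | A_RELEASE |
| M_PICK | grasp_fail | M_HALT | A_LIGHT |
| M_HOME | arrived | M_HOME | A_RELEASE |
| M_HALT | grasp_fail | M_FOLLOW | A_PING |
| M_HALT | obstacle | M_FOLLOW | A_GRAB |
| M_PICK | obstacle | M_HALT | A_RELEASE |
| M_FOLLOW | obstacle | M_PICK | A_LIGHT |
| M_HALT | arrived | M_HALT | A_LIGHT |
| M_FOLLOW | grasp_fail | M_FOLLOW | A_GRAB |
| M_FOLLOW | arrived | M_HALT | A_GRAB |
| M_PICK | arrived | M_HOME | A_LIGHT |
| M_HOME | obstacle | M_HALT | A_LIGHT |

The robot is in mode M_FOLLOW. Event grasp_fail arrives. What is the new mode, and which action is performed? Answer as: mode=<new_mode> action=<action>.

mode=M_FOLLOW action=A_GRAB

current mode = M_FOLLOW; filter table to that mode:
  (M_FOLLOW, obstacle) → (M_PICK, A_LIGHT)
  (M_FOLLOW, grasp_fail) → (M_FOLLOW, A_GRAB)  ← event matches
  (M_FOLLOW, arrived) → (M_HALT, A_GRAB)
event = grasp_fail selects (M_FOLLOW, A_GRAB)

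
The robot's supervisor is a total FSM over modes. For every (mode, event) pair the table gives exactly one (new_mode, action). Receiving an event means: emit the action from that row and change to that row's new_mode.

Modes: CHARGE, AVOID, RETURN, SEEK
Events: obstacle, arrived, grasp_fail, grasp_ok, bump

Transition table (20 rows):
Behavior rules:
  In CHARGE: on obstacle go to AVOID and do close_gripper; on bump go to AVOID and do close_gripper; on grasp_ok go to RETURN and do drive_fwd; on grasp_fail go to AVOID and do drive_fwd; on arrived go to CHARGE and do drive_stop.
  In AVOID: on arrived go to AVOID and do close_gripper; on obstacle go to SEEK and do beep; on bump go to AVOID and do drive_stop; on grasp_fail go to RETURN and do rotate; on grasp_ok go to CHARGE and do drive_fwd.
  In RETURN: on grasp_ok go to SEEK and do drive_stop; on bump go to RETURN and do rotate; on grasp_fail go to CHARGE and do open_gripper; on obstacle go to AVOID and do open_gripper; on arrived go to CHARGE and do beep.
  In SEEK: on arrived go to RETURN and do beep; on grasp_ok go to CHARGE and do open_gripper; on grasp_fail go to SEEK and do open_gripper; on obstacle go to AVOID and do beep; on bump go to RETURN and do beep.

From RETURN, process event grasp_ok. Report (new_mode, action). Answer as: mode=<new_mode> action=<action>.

mode=SEEK action=drive_stop

current mode = RETURN; filter table to that mode:
  (RETURN, grasp_ok) → (SEEK, drive_stop)  ← event matches
  (RETURN, bump) → (RETURN, rotate)
  (RETURN, grasp_fail) → (CHARGE, open_gripper)
  (RETURN, obstacle) → (AVOID, open_gripper)
  (RETURN, arrived) → (CHARGE, beep)
event = grasp_ok selects (SEEK, drive_stop)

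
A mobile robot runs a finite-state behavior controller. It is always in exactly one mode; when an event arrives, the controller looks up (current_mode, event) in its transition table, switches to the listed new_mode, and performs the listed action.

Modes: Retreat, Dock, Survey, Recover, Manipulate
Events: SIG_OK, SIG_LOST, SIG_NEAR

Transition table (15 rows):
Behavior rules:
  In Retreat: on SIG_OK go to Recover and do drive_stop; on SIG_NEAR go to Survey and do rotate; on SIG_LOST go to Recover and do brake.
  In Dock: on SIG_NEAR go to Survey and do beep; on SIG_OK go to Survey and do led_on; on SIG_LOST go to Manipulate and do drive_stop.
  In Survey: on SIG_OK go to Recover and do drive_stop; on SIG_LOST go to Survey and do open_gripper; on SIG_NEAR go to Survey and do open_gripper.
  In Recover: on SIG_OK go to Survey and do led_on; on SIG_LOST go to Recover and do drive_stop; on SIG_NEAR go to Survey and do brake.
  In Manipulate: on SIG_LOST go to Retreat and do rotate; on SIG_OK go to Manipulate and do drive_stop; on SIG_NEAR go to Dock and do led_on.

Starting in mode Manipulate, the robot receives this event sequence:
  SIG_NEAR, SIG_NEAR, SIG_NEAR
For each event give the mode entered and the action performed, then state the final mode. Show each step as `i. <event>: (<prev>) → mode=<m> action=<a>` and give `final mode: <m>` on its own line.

final mode: Survey

1. SIG_NEAR: (Manipulate) → mode=Dock action=led_on
2. SIG_NEAR: (Dock) → mode=Survey action=beep
3. SIG_NEAR: (Survey) → mode=Survey action=open_gripper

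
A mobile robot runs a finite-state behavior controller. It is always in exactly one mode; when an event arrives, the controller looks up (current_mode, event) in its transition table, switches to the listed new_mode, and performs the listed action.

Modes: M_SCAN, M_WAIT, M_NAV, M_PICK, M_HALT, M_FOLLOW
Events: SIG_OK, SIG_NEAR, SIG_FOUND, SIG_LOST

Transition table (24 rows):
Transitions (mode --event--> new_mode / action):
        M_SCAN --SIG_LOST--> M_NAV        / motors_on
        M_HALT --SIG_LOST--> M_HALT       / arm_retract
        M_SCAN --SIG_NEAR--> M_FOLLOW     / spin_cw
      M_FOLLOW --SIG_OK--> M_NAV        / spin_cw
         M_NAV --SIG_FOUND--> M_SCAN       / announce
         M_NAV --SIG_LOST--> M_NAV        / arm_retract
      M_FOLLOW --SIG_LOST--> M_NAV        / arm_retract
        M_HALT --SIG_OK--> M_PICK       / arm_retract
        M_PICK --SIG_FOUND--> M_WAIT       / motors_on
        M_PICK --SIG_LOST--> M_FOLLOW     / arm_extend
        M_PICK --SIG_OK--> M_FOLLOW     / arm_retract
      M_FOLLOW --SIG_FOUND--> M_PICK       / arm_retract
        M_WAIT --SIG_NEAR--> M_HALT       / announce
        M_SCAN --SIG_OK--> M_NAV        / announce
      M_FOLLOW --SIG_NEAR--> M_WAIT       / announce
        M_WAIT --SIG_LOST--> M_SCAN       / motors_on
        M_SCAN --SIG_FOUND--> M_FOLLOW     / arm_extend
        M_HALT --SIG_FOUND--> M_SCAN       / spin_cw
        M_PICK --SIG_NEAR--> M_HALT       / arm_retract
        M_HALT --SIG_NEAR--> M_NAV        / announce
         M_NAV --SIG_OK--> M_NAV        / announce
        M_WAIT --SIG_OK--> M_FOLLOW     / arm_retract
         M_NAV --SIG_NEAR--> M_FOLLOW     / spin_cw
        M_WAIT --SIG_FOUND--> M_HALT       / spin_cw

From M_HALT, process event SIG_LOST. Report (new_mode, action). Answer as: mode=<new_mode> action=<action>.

mode=M_HALT action=arm_retract

current mode = M_HALT; filter table to that mode:
  (M_HALT, SIG_LOST) → (M_HALT, arm_retract)  ← event matches
  (M_HALT, SIG_OK) → (M_PICK, arm_retract)
  (M_HALT, SIG_FOUND) → (M_SCAN, spin_cw)
  (M_HALT, SIG_NEAR) → (M_NAV, announce)
event = SIG_LOST selects (M_HALT, arm_retract)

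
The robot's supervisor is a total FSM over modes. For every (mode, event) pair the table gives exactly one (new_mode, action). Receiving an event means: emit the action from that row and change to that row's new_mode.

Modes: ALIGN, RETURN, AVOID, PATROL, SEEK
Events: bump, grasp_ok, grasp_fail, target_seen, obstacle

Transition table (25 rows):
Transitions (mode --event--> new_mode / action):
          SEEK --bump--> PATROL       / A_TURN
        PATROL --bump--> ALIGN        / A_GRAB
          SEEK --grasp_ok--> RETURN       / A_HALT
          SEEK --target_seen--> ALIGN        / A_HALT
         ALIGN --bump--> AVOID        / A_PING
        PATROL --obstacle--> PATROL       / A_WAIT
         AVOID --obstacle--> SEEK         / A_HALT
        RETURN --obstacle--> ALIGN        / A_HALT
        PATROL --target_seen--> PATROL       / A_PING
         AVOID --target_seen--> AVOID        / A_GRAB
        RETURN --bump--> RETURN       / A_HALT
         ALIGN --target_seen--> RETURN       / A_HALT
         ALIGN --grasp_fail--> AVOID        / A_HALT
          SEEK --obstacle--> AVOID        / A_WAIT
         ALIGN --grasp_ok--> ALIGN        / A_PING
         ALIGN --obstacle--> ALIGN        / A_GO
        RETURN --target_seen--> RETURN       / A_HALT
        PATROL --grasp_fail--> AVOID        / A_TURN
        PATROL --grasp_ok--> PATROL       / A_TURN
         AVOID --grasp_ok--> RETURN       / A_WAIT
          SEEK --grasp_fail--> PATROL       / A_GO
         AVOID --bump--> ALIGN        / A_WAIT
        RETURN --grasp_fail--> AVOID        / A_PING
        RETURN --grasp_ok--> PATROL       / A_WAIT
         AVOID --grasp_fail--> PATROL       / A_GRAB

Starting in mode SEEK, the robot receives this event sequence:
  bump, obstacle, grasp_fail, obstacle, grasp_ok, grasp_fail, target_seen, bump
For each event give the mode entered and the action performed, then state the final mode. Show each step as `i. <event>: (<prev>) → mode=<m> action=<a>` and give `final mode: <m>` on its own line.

1. bump: (SEEK) → mode=PATROL action=A_TURN
2. obstacle: (PATROL) → mode=PATROL action=A_WAIT
3. grasp_fail: (PATROL) → mode=AVOID action=A_TURN
4. obstacle: (AVOID) → mode=SEEK action=A_HALT
5. grasp_ok: (SEEK) → mode=RETURN action=A_HALT
6. grasp_fail: (RETURN) → mode=AVOID action=A_PING
7. target_seen: (AVOID) → mode=AVOID action=A_GRAB
8. bump: (AVOID) → mode=ALIGN action=A_WAIT

final mode: ALIGN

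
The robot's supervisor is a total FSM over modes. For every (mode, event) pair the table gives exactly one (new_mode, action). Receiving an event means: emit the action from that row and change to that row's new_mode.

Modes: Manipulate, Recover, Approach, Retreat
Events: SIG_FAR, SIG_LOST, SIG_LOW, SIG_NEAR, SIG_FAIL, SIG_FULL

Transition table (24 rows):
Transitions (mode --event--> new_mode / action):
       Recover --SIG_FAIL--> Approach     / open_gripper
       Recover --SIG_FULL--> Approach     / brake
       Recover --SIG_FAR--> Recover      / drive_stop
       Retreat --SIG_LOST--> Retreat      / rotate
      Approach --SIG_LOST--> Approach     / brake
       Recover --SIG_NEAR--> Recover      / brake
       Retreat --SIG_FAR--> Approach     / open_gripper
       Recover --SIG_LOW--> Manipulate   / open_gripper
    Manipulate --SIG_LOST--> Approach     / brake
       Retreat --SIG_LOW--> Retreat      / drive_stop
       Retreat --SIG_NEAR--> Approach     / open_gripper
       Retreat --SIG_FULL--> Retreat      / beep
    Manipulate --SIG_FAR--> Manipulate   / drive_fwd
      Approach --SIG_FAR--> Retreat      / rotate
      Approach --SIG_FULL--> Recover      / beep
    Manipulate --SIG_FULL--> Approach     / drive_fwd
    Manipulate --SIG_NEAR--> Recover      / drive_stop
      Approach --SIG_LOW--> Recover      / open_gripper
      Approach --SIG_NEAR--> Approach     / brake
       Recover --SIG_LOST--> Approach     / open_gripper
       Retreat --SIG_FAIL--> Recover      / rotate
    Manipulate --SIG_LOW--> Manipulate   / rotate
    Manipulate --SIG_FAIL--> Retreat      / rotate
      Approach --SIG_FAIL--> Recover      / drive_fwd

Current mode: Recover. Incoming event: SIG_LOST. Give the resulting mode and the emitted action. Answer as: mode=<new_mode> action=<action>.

current mode = Recover; filter table to that mode:
  (Recover, SIG_FAIL) → (Approach, open_gripper)
  (Recover, SIG_FULL) → (Approach, brake)
  (Recover, SIG_FAR) → (Recover, drive_stop)
  (Recover, SIG_NEAR) → (Recover, brake)
  (Recover, SIG_LOW) → (Manipulate, open_gripper)
  (Recover, SIG_LOST) → (Approach, open_gripper)  ← event matches
event = SIG_LOST selects (Approach, open_gripper)

mode=Approach action=open_gripper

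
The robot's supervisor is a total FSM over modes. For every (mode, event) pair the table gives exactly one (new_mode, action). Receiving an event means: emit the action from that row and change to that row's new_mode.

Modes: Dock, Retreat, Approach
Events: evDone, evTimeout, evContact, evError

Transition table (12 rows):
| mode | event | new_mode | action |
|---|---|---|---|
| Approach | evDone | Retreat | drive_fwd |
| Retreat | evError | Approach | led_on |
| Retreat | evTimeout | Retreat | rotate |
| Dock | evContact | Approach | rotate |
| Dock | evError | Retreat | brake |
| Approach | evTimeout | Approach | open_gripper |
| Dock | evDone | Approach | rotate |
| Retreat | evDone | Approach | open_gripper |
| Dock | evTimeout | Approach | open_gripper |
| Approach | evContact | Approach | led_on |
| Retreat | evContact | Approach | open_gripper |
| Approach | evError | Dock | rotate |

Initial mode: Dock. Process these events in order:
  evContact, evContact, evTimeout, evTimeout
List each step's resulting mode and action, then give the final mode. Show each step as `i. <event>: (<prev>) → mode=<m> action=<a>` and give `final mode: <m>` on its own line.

1. evContact: (Dock) → mode=Approach action=rotate
2. evContact: (Approach) → mode=Approach action=led_on
3. evTimeout: (Approach) → mode=Approach action=open_gripper
4. evTimeout: (Approach) → mode=Approach action=open_gripper

final mode: Approach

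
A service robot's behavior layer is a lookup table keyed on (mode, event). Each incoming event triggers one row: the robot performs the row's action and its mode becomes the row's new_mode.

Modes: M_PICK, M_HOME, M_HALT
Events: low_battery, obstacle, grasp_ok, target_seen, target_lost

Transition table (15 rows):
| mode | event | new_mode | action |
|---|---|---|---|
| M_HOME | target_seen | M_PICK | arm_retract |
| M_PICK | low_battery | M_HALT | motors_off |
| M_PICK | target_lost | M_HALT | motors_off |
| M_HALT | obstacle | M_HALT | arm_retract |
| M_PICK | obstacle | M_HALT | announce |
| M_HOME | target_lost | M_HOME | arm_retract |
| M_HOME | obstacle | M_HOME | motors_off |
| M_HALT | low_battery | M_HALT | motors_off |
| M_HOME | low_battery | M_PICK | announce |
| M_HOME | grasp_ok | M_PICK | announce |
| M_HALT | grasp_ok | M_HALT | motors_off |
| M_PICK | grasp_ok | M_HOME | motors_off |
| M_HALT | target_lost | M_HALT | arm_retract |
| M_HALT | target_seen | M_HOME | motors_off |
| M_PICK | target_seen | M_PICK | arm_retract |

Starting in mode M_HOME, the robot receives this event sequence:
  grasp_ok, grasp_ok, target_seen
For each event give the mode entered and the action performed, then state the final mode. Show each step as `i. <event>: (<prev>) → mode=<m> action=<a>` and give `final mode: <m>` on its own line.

1. grasp_ok: (M_HOME) → mode=M_PICK action=announce
2. grasp_ok: (M_PICK) → mode=M_HOME action=motors_off
3. target_seen: (M_HOME) → mode=M_PICK action=arm_retract

final mode: M_PICK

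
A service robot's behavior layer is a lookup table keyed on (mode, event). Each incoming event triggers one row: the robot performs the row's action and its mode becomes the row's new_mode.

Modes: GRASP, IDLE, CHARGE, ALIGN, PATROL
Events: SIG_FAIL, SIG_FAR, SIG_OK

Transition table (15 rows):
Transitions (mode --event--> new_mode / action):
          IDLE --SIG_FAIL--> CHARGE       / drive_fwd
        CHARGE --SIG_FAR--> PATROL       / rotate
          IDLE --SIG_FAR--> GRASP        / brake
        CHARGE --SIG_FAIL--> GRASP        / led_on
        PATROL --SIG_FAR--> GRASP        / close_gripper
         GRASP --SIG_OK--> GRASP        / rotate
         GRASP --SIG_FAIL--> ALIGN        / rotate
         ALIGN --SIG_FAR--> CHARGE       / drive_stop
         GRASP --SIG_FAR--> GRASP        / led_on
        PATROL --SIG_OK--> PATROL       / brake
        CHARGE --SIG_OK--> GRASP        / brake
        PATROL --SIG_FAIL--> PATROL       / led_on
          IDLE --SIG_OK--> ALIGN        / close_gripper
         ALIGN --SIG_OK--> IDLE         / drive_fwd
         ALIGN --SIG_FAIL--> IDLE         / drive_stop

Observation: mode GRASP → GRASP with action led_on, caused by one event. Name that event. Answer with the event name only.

try SIG_FAIL: (GRASP, SIG_FAIL) → (ALIGN, rotate)
try SIG_FAR: (GRASP, SIG_FAR) → (GRASP, led_on)  ← matches
try SIG_OK: (GRASP, SIG_OK) → (GRASP, rotate)

SIG_FAR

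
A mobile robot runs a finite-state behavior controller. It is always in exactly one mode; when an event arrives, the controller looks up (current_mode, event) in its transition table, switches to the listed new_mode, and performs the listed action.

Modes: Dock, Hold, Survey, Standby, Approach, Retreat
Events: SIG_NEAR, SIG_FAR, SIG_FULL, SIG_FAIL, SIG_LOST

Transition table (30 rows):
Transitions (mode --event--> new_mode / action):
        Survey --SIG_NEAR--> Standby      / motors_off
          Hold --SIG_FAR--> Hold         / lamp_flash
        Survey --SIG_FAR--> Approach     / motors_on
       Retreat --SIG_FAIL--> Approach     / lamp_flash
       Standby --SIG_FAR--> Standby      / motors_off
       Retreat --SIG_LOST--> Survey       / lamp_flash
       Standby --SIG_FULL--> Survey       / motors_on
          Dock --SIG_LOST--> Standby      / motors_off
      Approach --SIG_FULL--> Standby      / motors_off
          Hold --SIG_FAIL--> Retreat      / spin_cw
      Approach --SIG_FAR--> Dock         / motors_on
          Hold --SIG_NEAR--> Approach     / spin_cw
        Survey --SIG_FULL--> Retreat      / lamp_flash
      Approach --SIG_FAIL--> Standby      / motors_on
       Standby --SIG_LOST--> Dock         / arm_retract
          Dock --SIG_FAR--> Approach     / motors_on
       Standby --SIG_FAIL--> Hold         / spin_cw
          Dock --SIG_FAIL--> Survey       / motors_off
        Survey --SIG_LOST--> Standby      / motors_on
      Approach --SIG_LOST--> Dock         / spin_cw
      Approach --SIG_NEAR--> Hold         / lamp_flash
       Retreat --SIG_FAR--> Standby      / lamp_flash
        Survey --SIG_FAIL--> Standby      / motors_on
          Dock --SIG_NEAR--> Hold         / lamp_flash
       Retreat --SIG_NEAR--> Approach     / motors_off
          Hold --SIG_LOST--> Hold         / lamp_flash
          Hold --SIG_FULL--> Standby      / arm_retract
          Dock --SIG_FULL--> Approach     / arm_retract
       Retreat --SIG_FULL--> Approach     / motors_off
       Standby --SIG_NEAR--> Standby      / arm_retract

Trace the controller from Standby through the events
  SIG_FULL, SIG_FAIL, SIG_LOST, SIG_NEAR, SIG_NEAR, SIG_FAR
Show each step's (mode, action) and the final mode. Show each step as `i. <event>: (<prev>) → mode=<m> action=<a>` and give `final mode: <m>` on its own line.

1. SIG_FULL: (Standby) → mode=Survey action=motors_on
2. SIG_FAIL: (Survey) → mode=Standby action=motors_on
3. SIG_LOST: (Standby) → mode=Dock action=arm_retract
4. SIG_NEAR: (Dock) → mode=Hold action=lamp_flash
5. SIG_NEAR: (Hold) → mode=Approach action=spin_cw
6. SIG_FAR: (Approach) → mode=Dock action=motors_on

final mode: Dock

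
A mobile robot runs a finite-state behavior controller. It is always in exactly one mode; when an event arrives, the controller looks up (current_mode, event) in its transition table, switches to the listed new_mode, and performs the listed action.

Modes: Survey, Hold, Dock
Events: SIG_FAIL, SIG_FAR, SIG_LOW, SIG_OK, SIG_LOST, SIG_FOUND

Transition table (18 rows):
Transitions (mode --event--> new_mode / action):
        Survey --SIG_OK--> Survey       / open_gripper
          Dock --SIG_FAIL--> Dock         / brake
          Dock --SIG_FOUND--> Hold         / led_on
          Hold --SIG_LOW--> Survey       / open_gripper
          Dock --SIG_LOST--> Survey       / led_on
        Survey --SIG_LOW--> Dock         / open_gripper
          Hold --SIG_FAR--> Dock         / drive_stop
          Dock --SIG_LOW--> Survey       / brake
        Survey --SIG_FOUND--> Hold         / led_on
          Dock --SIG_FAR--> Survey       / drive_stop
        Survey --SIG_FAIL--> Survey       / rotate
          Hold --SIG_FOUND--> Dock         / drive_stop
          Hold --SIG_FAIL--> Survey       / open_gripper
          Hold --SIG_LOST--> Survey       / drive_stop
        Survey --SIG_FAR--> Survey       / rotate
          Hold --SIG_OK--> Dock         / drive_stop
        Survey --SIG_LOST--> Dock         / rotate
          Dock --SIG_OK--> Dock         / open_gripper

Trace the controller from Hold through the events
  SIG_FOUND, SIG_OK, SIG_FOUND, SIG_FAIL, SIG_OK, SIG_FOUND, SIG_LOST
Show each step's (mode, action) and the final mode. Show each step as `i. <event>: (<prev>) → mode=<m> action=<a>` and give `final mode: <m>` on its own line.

1. SIG_FOUND: (Hold) → mode=Dock action=drive_stop
2. SIG_OK: (Dock) → mode=Dock action=open_gripper
3. SIG_FOUND: (Dock) → mode=Hold action=led_on
4. SIG_FAIL: (Hold) → mode=Survey action=open_gripper
5. SIG_OK: (Survey) → mode=Survey action=open_gripper
6. SIG_FOUND: (Survey) → mode=Hold action=led_on
7. SIG_LOST: (Hold) → mode=Survey action=drive_stop

final mode: Survey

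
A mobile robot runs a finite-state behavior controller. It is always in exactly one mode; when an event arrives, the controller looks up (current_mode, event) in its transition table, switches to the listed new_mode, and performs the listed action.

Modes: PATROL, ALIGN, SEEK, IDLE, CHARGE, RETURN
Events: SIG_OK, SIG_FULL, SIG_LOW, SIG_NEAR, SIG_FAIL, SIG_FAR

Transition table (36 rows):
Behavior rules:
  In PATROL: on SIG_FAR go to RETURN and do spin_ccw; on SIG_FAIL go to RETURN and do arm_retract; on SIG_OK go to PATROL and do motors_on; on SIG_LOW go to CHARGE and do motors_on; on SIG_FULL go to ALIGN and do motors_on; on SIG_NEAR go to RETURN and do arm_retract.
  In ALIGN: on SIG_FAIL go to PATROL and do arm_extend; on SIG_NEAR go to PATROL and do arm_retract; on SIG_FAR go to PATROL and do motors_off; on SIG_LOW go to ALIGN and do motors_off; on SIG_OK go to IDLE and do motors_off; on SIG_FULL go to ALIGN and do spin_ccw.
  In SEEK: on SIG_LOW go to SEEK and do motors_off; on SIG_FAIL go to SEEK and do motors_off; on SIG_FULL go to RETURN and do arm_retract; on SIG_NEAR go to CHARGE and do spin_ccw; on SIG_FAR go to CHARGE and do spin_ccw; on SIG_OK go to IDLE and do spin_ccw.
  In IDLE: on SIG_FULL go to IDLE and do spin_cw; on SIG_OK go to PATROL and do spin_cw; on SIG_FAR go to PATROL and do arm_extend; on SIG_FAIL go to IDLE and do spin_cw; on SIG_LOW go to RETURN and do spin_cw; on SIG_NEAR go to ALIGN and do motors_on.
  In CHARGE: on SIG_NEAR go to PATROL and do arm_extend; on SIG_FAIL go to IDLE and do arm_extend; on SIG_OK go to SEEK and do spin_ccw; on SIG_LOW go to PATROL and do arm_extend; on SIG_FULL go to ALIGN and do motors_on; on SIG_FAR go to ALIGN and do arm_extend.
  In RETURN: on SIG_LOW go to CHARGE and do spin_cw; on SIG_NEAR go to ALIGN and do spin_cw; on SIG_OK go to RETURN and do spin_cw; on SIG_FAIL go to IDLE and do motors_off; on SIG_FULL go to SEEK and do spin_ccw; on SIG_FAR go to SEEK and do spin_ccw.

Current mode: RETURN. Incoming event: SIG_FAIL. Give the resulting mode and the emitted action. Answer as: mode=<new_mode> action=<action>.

mode=IDLE action=motors_off

current mode = RETURN; filter table to that mode:
  (RETURN, SIG_LOW) → (CHARGE, spin_cw)
  (RETURN, SIG_NEAR) → (ALIGN, spin_cw)
  (RETURN, SIG_OK) → (RETURN, spin_cw)
  (RETURN, SIG_FAIL) → (IDLE, motors_off)  ← event matches
  (RETURN, SIG_FULL) → (SEEK, spin_ccw)
  (RETURN, SIG_FAR) → (SEEK, spin_ccw)
event = SIG_FAIL selects (IDLE, motors_off)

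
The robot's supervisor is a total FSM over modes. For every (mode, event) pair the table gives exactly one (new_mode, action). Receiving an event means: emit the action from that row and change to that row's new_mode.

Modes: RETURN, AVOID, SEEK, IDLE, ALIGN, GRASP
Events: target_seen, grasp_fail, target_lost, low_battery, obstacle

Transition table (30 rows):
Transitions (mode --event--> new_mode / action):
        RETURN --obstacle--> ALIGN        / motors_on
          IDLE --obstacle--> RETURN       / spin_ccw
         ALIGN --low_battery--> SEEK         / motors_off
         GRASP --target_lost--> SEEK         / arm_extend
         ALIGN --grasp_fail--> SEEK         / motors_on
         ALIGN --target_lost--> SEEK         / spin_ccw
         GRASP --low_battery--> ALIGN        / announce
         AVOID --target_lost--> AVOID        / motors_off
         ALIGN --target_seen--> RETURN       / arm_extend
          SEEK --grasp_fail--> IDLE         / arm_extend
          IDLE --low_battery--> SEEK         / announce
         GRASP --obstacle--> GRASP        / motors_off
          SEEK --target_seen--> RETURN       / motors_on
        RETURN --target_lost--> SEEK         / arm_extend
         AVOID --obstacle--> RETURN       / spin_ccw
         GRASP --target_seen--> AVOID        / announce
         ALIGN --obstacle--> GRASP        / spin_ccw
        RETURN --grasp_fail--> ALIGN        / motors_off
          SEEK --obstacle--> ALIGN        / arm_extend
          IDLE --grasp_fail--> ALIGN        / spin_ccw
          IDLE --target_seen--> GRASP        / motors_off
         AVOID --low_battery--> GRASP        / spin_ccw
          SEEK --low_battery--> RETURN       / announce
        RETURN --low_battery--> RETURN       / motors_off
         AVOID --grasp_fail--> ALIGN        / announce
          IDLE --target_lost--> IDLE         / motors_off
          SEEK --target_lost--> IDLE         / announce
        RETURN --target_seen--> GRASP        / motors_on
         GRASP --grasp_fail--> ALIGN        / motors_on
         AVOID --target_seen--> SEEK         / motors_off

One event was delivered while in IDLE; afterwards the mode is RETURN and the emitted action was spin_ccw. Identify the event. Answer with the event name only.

obstacle

try target_seen: (IDLE, target_seen) → (GRASP, motors_off)
try grasp_fail: (IDLE, grasp_fail) → (ALIGN, spin_ccw)
try target_lost: (IDLE, target_lost) → (IDLE, motors_off)
try low_battery: (IDLE, low_battery) → (SEEK, announce)
try obstacle: (IDLE, obstacle) → (RETURN, spin_ccw)  ← matches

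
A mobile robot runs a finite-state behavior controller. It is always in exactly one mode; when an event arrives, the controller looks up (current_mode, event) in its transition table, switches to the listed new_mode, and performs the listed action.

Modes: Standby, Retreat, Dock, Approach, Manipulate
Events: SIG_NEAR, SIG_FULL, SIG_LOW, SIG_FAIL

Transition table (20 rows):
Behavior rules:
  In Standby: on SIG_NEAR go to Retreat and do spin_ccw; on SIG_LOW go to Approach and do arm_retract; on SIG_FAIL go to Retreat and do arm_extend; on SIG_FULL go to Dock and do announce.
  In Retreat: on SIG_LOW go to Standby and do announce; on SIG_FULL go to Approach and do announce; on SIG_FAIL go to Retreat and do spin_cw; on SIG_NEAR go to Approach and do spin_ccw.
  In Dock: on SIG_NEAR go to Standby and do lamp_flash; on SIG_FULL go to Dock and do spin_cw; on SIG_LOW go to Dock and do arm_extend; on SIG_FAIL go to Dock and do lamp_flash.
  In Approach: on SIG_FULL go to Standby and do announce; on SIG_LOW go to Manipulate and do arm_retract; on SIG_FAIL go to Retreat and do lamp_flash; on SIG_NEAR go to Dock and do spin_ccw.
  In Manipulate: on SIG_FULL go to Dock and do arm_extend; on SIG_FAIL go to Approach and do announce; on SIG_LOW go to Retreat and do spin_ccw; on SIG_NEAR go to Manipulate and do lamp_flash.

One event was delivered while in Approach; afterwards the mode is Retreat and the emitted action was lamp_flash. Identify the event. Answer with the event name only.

try SIG_NEAR: (Approach, SIG_NEAR) → (Dock, spin_ccw)
try SIG_FULL: (Approach, SIG_FULL) → (Standby, announce)
try SIG_LOW: (Approach, SIG_LOW) → (Manipulate, arm_retract)
try SIG_FAIL: (Approach, SIG_FAIL) → (Retreat, lamp_flash)  ← matches

SIG_FAIL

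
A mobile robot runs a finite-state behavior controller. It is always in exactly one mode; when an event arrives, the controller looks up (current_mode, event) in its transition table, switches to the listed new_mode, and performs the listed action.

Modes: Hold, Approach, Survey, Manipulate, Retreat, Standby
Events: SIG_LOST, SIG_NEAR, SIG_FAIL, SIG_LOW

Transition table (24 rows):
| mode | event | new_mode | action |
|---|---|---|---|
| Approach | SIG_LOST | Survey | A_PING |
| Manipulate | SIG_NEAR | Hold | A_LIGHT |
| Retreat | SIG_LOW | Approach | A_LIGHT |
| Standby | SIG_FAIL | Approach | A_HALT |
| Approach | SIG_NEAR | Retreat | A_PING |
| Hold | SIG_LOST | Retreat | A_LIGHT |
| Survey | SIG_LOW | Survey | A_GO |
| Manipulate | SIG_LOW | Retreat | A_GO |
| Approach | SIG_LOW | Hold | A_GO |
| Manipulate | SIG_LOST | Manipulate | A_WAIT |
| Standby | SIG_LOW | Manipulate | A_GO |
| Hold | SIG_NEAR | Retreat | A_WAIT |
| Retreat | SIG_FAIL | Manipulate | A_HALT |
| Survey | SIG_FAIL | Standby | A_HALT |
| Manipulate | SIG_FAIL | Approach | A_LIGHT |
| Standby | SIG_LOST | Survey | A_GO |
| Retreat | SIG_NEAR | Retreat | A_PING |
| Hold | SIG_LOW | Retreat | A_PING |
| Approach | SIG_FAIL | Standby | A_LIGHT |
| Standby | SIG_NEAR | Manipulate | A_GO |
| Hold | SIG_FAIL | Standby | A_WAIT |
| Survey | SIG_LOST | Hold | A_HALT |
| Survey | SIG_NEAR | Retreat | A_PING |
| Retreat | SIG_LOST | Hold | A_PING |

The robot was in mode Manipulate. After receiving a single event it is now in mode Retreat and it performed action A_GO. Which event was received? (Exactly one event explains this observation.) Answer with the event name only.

try SIG_LOST: (Manipulate, SIG_LOST) → (Manipulate, A_WAIT)
try SIG_NEAR: (Manipulate, SIG_NEAR) → (Hold, A_LIGHT)
try SIG_FAIL: (Manipulate, SIG_FAIL) → (Approach, A_LIGHT)
try SIG_LOW: (Manipulate, SIG_LOW) → (Retreat, A_GO)  ← matches

SIG_LOW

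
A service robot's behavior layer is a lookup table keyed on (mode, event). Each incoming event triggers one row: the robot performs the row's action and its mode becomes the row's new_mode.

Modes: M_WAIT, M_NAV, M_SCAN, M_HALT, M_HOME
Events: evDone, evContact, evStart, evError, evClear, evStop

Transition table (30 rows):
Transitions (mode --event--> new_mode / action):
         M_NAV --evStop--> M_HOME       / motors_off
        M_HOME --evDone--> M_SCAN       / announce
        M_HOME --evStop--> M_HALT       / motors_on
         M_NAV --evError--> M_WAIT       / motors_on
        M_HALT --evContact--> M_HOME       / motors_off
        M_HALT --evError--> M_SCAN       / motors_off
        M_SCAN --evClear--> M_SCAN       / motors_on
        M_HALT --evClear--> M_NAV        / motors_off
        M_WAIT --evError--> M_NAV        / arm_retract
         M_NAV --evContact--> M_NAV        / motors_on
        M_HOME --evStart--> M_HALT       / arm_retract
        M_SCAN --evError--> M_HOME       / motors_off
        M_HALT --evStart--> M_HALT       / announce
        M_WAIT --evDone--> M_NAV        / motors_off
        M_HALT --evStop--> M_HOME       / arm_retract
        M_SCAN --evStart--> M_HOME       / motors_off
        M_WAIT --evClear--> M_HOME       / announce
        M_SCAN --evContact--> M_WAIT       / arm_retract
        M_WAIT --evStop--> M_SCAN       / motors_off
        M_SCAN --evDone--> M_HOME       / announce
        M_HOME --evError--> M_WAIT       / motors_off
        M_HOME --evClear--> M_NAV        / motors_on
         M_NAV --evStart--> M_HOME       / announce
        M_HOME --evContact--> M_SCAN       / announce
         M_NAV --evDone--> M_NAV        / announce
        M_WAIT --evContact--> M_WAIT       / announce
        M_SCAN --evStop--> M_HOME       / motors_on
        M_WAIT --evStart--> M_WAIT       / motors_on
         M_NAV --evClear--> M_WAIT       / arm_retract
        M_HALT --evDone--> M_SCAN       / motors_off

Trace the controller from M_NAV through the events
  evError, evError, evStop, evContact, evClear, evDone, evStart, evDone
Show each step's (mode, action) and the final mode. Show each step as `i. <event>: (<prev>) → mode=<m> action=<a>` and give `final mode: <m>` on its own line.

1. evError: (M_NAV) → mode=M_WAIT action=motors_on
2. evError: (M_WAIT) → mode=M_NAV action=arm_retract
3. evStop: (M_NAV) → mode=M_HOME action=motors_off
4. evContact: (M_HOME) → mode=M_SCAN action=announce
5. evClear: (M_SCAN) → mode=M_SCAN action=motors_on
6. evDone: (M_SCAN) → mode=M_HOME action=announce
7. evStart: (M_HOME) → mode=M_HALT action=arm_retract
8. evDone: (M_HALT) → mode=M_SCAN action=motors_off

final mode: M_SCAN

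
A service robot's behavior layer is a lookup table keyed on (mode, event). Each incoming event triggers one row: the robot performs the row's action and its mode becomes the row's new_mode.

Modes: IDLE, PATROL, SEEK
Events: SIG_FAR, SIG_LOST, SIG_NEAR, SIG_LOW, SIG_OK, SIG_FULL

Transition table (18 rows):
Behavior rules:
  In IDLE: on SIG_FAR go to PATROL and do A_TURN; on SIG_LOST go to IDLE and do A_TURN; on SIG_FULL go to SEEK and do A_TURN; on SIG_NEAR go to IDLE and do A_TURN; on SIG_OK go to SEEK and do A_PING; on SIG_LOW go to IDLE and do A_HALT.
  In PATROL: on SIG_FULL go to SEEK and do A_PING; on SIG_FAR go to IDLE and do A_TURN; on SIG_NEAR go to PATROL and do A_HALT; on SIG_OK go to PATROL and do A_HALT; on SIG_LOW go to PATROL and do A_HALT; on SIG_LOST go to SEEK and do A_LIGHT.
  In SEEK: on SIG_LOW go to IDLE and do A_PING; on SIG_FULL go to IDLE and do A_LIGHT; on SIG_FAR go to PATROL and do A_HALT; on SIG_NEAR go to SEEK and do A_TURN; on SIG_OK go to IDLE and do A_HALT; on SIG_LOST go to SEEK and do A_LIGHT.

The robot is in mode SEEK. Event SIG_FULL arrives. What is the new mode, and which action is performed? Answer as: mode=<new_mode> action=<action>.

mode=IDLE action=A_LIGHT

current mode = SEEK; filter table to that mode:
  (SEEK, SIG_LOW) → (IDLE, A_PING)
  (SEEK, SIG_FULL) → (IDLE, A_LIGHT)  ← event matches
  (SEEK, SIG_FAR) → (PATROL, A_HALT)
  (SEEK, SIG_NEAR) → (SEEK, A_TURN)
  (SEEK, SIG_OK) → (IDLE, A_HALT)
  (SEEK, SIG_LOST) → (SEEK, A_LIGHT)
event = SIG_FULL selects (IDLE, A_LIGHT)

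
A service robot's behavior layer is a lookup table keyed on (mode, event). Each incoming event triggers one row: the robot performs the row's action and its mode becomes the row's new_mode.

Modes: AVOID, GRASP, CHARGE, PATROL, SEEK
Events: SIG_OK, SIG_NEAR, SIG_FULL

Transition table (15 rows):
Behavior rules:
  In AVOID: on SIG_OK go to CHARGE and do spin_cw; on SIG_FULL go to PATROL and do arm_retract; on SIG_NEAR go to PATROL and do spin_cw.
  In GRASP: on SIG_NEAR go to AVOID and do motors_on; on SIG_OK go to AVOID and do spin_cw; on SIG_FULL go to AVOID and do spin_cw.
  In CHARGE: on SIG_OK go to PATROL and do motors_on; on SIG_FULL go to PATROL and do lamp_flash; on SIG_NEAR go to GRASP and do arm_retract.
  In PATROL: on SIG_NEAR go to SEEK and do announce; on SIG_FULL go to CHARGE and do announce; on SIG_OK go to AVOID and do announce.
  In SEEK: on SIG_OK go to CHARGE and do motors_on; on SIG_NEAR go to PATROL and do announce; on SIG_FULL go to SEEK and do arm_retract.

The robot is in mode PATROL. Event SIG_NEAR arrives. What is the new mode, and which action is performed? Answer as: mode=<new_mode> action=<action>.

mode=SEEK action=announce

current mode = PATROL; filter table to that mode:
  (PATROL, SIG_NEAR) → (SEEK, announce)  ← event matches
  (PATROL, SIG_FULL) → (CHARGE, announce)
  (PATROL, SIG_OK) → (AVOID, announce)
event = SIG_NEAR selects (SEEK, announce)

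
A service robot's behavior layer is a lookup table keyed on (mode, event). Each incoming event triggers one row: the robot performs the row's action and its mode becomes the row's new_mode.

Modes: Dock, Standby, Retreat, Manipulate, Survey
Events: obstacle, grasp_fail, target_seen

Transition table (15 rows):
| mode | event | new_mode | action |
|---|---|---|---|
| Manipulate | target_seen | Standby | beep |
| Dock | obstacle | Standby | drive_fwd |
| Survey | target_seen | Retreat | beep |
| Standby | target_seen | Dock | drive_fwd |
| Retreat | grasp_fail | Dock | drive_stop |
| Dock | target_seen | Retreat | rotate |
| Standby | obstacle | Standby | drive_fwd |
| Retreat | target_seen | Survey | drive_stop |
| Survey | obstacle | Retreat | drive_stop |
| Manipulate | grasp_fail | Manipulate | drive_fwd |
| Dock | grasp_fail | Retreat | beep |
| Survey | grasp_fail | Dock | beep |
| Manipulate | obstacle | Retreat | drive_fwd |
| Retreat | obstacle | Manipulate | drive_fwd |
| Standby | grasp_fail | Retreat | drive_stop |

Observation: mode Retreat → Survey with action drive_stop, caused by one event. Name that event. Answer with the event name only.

target_seen

try obstacle: (Retreat, obstacle) → (Manipulate, drive_fwd)
try grasp_fail: (Retreat, grasp_fail) → (Dock, drive_stop)
try target_seen: (Retreat, target_seen) → (Survey, drive_stop)  ← matches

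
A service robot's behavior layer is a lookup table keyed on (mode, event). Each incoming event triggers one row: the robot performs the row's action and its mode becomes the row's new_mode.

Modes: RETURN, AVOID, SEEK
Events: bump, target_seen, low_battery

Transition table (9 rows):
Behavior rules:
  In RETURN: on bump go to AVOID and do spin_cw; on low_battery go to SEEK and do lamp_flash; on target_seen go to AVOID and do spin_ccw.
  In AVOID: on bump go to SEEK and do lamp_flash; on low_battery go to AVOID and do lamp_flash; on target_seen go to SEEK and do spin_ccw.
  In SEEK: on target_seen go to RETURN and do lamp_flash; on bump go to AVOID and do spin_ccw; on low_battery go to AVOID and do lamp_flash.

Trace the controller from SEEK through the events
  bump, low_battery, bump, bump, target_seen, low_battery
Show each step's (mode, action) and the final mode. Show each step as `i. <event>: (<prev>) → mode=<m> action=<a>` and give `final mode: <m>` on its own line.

1. bump: (SEEK) → mode=AVOID action=spin_ccw
2. low_battery: (AVOID) → mode=AVOID action=lamp_flash
3. bump: (AVOID) → mode=SEEK action=lamp_flash
4. bump: (SEEK) → mode=AVOID action=spin_ccw
5. target_seen: (AVOID) → mode=SEEK action=spin_ccw
6. low_battery: (SEEK) → mode=AVOID action=lamp_flash

final mode: AVOID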